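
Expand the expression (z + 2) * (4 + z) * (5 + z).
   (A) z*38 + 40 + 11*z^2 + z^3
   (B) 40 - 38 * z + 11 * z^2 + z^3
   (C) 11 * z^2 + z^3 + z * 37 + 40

Expanding (z + 2) * (4 + z) * (5 + z):
= z*38 + 40 + 11*z^2 + z^3
A) z*38 + 40 + 11*z^2 + z^3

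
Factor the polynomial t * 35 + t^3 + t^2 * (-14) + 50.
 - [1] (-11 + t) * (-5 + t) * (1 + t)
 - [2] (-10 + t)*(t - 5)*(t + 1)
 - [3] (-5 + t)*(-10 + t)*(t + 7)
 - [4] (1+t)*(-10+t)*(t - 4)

We need to factor t * 35 + t^3 + t^2 * (-14) + 50.
The factored form is (-10 + t)*(t - 5)*(t + 1).
2) (-10 + t)*(t - 5)*(t + 1)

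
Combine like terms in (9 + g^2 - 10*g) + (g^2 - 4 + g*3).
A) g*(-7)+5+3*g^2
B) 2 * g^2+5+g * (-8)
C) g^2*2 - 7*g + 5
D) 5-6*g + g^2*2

Adding the polynomials and combining like terms:
(9 + g^2 - 10*g) + (g^2 - 4 + g*3)
= g^2*2 - 7*g + 5
C) g^2*2 - 7*g + 5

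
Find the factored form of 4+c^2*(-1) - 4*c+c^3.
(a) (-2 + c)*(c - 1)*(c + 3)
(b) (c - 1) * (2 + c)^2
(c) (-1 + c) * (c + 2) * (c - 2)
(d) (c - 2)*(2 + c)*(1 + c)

We need to factor 4+c^2*(-1) - 4*c+c^3.
The factored form is (-1 + c) * (c + 2) * (c - 2).
c) (-1 + c) * (c + 2) * (c - 2)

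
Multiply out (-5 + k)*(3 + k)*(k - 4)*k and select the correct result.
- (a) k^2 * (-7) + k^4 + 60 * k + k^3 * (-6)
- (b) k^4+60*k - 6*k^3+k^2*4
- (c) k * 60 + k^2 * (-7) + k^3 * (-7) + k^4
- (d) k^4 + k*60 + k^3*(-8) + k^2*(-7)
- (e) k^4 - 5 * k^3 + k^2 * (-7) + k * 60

Expanding (-5 + k)*(3 + k)*(k - 4)*k:
= k^2 * (-7) + k^4 + 60 * k + k^3 * (-6)
a) k^2 * (-7) + k^4 + 60 * k + k^3 * (-6)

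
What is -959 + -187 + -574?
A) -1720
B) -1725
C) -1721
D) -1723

First: -959 + -187 = -1146
Then: -1146 + -574 = -1720
A) -1720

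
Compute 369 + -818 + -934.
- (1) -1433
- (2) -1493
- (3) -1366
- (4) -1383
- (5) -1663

First: 369 + -818 = -449
Then: -449 + -934 = -1383
4) -1383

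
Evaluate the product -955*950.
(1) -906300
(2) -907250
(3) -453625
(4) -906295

-955 * 950 = -907250
2) -907250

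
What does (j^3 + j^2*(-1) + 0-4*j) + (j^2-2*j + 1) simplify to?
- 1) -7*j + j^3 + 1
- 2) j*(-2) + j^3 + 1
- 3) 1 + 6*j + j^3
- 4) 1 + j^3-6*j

Adding the polynomials and combining like terms:
(j^3 + j^2*(-1) + 0 - 4*j) + (j^2 - 2*j + 1)
= 1 + j^3-6*j
4) 1 + j^3-6*j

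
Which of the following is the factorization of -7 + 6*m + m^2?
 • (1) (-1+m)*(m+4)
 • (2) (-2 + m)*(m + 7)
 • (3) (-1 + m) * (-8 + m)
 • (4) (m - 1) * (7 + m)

We need to factor -7 + 6*m + m^2.
The factored form is (m - 1) * (7 + m).
4) (m - 1) * (7 + m)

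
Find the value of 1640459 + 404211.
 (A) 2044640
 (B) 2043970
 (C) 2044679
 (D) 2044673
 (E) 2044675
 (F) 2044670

1640459 + 404211 = 2044670
F) 2044670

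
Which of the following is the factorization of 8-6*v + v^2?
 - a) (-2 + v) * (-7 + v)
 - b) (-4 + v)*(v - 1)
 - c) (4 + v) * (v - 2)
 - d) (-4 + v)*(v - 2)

We need to factor 8-6*v + v^2.
The factored form is (-4 + v)*(v - 2).
d) (-4 + v)*(v - 2)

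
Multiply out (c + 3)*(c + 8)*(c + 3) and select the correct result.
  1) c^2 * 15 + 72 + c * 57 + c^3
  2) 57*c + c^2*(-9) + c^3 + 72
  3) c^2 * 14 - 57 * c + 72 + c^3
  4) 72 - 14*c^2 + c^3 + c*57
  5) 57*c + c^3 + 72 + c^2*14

Expanding (c + 3)*(c + 8)*(c + 3):
= 57*c + c^3 + 72 + c^2*14
5) 57*c + c^3 + 72 + c^2*14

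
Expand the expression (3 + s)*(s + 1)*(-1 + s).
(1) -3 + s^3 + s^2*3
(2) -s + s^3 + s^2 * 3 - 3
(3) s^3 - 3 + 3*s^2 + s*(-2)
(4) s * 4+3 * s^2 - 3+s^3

Expanding (3 + s)*(s + 1)*(-1 + s):
= -s + s^3 + s^2 * 3 - 3
2) -s + s^3 + s^2 * 3 - 3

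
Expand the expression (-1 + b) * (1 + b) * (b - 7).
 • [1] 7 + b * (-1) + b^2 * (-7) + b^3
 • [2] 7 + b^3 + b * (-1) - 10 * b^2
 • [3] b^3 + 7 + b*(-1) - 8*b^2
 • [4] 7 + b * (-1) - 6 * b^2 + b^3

Expanding (-1 + b) * (1 + b) * (b - 7):
= 7 + b * (-1) + b^2 * (-7) + b^3
1) 7 + b * (-1) + b^2 * (-7) + b^3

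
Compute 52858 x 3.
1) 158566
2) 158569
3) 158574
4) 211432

52858 * 3 = 158574
3) 158574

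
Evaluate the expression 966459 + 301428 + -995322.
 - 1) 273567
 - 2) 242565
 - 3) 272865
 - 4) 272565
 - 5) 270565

First: 966459 + 301428 = 1267887
Then: 1267887 + -995322 = 272565
4) 272565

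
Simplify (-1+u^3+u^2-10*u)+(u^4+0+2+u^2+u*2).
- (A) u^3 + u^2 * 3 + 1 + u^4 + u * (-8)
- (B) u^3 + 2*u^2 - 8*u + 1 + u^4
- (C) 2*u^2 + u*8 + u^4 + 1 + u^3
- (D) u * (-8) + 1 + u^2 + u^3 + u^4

Adding the polynomials and combining like terms:
(-1 + u^3 + u^2 - 10*u) + (u^4 + 0 + 2 + u^2 + u*2)
= u^3 + 2*u^2 - 8*u + 1 + u^4
B) u^3 + 2*u^2 - 8*u + 1 + u^4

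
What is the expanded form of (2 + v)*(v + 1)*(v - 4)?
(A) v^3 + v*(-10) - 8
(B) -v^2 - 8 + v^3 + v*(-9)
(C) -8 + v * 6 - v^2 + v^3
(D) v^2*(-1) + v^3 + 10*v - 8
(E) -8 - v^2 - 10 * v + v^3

Expanding (2 + v)*(v + 1)*(v - 4):
= -8 - v^2 - 10 * v + v^3
E) -8 - v^2 - 10 * v + v^3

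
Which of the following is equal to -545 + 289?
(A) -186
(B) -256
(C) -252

-545 + 289 = -256
B) -256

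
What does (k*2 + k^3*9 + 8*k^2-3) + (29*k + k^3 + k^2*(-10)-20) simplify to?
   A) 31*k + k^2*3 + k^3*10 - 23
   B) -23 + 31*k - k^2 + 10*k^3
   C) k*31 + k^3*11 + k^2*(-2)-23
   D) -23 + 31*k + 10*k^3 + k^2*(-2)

Adding the polynomials and combining like terms:
(k*2 + k^3*9 + 8*k^2 - 3) + (29*k + k^3 + k^2*(-10) - 20)
= -23 + 31*k + 10*k^3 + k^2*(-2)
D) -23 + 31*k + 10*k^3 + k^2*(-2)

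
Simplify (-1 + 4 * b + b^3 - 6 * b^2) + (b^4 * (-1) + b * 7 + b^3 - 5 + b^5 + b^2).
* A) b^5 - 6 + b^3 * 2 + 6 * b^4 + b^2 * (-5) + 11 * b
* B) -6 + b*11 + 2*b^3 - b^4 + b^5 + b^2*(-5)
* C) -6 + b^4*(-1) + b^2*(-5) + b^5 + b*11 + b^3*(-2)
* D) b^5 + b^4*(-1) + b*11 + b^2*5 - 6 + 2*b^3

Adding the polynomials and combining like terms:
(-1 + 4*b + b^3 - 6*b^2) + (b^4*(-1) + b*7 + b^3 - 5 + b^5 + b^2)
= -6 + b*11 + 2*b^3 - b^4 + b^5 + b^2*(-5)
B) -6 + b*11 + 2*b^3 - b^4 + b^5 + b^2*(-5)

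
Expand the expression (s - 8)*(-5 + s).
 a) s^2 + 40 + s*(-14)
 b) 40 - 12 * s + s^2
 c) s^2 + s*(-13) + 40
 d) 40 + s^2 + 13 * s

Expanding (s - 8)*(-5 + s):
= s^2 + s*(-13) + 40
c) s^2 + s*(-13) + 40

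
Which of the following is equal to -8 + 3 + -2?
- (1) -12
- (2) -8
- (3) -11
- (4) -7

First: -8 + 3 = -5
Then: -5 + -2 = -7
4) -7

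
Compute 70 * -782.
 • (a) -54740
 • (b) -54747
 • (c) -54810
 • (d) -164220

70 * -782 = -54740
a) -54740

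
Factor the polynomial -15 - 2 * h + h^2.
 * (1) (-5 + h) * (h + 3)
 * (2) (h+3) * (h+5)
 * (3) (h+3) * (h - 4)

We need to factor -15 - 2 * h + h^2.
The factored form is (-5 + h) * (h + 3).
1) (-5 + h) * (h + 3)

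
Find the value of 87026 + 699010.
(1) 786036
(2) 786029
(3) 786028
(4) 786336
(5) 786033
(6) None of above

87026 + 699010 = 786036
1) 786036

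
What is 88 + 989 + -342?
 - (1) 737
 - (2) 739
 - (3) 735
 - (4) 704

First: 88 + 989 = 1077
Then: 1077 + -342 = 735
3) 735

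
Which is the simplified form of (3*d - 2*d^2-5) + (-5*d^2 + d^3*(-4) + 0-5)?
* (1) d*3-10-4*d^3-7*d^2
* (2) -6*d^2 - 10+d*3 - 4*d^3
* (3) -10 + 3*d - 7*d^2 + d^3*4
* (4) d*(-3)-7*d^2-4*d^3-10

Adding the polynomials and combining like terms:
(3*d - 2*d^2 - 5) + (-5*d^2 + d^3*(-4) + 0 - 5)
= d*3-10-4*d^3-7*d^2
1) d*3-10-4*d^3-7*d^2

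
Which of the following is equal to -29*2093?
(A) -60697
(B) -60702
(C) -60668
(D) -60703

-29 * 2093 = -60697
A) -60697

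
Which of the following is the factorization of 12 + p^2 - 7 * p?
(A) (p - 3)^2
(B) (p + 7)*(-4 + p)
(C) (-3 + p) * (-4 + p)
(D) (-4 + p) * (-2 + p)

We need to factor 12 + p^2 - 7 * p.
The factored form is (-3 + p) * (-4 + p).
C) (-3 + p) * (-4 + p)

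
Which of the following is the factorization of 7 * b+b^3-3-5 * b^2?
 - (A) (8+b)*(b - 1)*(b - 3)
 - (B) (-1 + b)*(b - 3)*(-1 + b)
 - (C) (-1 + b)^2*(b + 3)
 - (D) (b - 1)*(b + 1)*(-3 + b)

We need to factor 7 * b+b^3-3-5 * b^2.
The factored form is (-1 + b)*(b - 3)*(-1 + b).
B) (-1 + b)*(b - 3)*(-1 + b)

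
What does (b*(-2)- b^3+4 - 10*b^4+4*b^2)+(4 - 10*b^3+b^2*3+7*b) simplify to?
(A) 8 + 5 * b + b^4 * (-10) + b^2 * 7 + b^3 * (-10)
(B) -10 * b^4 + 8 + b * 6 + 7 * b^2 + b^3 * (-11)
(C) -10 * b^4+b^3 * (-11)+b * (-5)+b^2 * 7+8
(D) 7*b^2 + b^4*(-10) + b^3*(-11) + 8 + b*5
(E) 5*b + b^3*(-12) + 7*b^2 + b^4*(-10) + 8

Adding the polynomials and combining like terms:
(b*(-2) - b^3 + 4 - 10*b^4 + 4*b^2) + (4 - 10*b^3 + b^2*3 + 7*b)
= 7*b^2 + b^4*(-10) + b^3*(-11) + 8 + b*5
D) 7*b^2 + b^4*(-10) + b^3*(-11) + 8 + b*5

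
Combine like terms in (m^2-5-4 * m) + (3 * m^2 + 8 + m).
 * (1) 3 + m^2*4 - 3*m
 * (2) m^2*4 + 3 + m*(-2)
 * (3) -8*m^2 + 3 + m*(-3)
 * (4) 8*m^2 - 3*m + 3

Adding the polynomials and combining like terms:
(m^2 - 5 - 4*m) + (3*m^2 + 8 + m)
= 3 + m^2*4 - 3*m
1) 3 + m^2*4 - 3*m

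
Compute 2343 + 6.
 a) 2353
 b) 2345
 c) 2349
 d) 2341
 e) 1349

2343 + 6 = 2349
c) 2349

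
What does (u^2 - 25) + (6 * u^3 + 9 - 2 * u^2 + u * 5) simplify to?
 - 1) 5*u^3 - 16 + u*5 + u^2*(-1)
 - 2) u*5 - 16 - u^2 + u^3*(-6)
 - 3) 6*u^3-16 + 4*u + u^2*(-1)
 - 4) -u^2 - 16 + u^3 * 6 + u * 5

Adding the polynomials and combining like terms:
(u^2 - 25) + (6*u^3 + 9 - 2*u^2 + u*5)
= -u^2 - 16 + u^3 * 6 + u * 5
4) -u^2 - 16 + u^3 * 6 + u * 5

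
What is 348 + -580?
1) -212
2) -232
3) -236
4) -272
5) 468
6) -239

348 + -580 = -232
2) -232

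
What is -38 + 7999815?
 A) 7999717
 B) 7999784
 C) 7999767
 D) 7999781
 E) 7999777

-38 + 7999815 = 7999777
E) 7999777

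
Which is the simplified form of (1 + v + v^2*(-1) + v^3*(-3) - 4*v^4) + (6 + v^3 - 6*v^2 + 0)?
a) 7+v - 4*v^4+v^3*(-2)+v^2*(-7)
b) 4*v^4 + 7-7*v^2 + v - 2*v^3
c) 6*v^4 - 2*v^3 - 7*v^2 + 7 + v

Adding the polynomials and combining like terms:
(1 + v + v^2*(-1) + v^3*(-3) - 4*v^4) + (6 + v^3 - 6*v^2 + 0)
= 7+v - 4*v^4+v^3*(-2)+v^2*(-7)
a) 7+v - 4*v^4+v^3*(-2)+v^2*(-7)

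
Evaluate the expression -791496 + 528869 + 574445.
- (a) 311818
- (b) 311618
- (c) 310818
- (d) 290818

First: -791496 + 528869 = -262627
Then: -262627 + 574445 = 311818
a) 311818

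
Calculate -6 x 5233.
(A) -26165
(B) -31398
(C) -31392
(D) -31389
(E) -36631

-6 * 5233 = -31398
B) -31398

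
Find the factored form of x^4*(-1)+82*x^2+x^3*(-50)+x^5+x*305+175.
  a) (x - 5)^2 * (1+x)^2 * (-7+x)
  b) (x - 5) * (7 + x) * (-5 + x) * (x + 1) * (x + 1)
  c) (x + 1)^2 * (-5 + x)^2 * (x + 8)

We need to factor x^4*(-1)+82*x^2+x^3*(-50)+x^5+x*305+175.
The factored form is (x - 5) * (7 + x) * (-5 + x) * (x + 1) * (x + 1).
b) (x - 5) * (7 + x) * (-5 + x) * (x + 1) * (x + 1)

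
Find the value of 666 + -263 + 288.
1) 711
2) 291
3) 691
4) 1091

First: 666 + -263 = 403
Then: 403 + 288 = 691
3) 691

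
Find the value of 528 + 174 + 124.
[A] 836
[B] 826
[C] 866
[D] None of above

First: 528 + 174 = 702
Then: 702 + 124 = 826
B) 826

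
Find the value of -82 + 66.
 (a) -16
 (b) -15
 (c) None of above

-82 + 66 = -16
a) -16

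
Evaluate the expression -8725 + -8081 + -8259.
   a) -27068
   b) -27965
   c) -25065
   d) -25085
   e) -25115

First: -8725 + -8081 = -16806
Then: -16806 + -8259 = -25065
c) -25065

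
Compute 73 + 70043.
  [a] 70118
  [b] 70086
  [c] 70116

73 + 70043 = 70116
c) 70116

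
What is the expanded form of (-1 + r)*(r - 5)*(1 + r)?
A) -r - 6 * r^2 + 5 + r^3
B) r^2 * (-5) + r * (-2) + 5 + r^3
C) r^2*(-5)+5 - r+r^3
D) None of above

Expanding (-1 + r)*(r - 5)*(1 + r):
= r^2*(-5)+5 - r+r^3
C) r^2*(-5)+5 - r+r^3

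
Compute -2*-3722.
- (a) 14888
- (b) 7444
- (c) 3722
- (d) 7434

-2 * -3722 = 7444
b) 7444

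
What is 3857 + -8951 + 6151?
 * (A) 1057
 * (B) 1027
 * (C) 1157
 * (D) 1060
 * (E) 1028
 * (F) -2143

First: 3857 + -8951 = -5094
Then: -5094 + 6151 = 1057
A) 1057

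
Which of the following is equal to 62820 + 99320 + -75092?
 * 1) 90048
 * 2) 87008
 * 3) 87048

First: 62820 + 99320 = 162140
Then: 162140 + -75092 = 87048
3) 87048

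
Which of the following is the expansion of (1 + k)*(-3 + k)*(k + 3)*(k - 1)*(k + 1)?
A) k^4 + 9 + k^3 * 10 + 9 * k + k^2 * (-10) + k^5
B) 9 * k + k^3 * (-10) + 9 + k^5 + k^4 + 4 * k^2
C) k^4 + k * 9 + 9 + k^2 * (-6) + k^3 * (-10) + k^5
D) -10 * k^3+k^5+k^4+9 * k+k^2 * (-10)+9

Expanding (1 + k)*(-3 + k)*(k + 3)*(k - 1)*(k + 1):
= -10 * k^3+k^5+k^4+9 * k+k^2 * (-10)+9
D) -10 * k^3+k^5+k^4+9 * k+k^2 * (-10)+9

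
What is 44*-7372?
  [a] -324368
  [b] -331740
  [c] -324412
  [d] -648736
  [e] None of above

44 * -7372 = -324368
a) -324368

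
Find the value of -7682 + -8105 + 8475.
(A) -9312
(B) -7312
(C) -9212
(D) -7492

First: -7682 + -8105 = -15787
Then: -15787 + 8475 = -7312
B) -7312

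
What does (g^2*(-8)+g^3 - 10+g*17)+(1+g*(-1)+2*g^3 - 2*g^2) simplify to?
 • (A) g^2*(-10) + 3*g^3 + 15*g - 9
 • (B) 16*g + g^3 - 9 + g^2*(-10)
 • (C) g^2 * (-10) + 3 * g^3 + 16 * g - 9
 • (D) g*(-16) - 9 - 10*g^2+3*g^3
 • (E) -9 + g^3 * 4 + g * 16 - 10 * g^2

Adding the polynomials and combining like terms:
(g^2*(-8) + g^3 - 10 + g*17) + (1 + g*(-1) + 2*g^3 - 2*g^2)
= g^2 * (-10) + 3 * g^3 + 16 * g - 9
C) g^2 * (-10) + 3 * g^3 + 16 * g - 9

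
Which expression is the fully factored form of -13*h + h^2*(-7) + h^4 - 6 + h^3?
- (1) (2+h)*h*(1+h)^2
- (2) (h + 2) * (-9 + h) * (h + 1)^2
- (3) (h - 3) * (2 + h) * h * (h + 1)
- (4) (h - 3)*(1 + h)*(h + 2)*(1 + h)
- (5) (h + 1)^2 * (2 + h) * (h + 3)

We need to factor -13*h + h^2*(-7) + h^4 - 6 + h^3.
The factored form is (h - 3)*(1 + h)*(h + 2)*(1 + h).
4) (h - 3)*(1 + h)*(h + 2)*(1 + h)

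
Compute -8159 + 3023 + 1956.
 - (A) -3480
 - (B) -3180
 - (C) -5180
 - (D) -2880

First: -8159 + 3023 = -5136
Then: -5136 + 1956 = -3180
B) -3180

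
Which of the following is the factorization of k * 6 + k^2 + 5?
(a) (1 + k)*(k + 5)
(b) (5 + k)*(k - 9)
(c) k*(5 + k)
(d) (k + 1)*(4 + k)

We need to factor k * 6 + k^2 + 5.
The factored form is (1 + k)*(k + 5).
a) (1 + k)*(k + 5)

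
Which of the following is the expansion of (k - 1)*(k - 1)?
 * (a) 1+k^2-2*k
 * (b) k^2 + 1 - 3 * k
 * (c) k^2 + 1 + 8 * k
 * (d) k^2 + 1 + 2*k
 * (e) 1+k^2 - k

Expanding (k - 1)*(k - 1):
= 1+k^2-2*k
a) 1+k^2-2*k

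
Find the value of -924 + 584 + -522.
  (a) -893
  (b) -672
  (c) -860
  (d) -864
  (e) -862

First: -924 + 584 = -340
Then: -340 + -522 = -862
e) -862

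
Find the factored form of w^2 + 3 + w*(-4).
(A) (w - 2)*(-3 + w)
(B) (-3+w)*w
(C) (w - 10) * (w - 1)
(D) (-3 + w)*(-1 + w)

We need to factor w^2 + 3 + w*(-4).
The factored form is (-3 + w)*(-1 + w).
D) (-3 + w)*(-1 + w)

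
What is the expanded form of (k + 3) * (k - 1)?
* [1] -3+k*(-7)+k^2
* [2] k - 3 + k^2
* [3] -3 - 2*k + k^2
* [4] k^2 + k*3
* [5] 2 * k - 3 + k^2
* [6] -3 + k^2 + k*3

Expanding (k + 3) * (k - 1):
= 2 * k - 3 + k^2
5) 2 * k - 3 + k^2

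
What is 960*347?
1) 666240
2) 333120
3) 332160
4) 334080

960 * 347 = 333120
2) 333120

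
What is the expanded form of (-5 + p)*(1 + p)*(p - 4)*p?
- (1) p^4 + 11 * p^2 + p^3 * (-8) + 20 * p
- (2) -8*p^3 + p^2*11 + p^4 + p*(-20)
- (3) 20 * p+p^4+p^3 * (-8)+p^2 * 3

Expanding (-5 + p)*(1 + p)*(p - 4)*p:
= p^4 + 11 * p^2 + p^3 * (-8) + 20 * p
1) p^4 + 11 * p^2 + p^3 * (-8) + 20 * p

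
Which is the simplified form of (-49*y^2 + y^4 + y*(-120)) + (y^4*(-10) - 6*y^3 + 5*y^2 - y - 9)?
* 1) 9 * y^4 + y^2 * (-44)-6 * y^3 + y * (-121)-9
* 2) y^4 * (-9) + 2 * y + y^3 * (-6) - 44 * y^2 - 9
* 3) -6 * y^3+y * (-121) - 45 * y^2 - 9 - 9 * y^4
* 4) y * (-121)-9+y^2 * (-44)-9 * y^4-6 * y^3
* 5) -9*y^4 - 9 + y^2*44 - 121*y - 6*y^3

Adding the polynomials and combining like terms:
(-49*y^2 + y^4 + y*(-120)) + (y^4*(-10) - 6*y^3 + 5*y^2 - y - 9)
= y * (-121)-9+y^2 * (-44)-9 * y^4-6 * y^3
4) y * (-121)-9+y^2 * (-44)-9 * y^4-6 * y^3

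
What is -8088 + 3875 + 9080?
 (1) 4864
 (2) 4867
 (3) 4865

First: -8088 + 3875 = -4213
Then: -4213 + 9080 = 4867
2) 4867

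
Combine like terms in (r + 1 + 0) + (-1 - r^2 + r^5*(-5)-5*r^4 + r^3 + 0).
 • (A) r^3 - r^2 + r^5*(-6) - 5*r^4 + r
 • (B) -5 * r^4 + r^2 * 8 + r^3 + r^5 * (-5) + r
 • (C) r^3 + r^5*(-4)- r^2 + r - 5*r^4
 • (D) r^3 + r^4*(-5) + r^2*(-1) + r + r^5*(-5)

Adding the polynomials and combining like terms:
(r + 1 + 0) + (-1 - r^2 + r^5*(-5) - 5*r^4 + r^3 + 0)
= r^3 + r^4*(-5) + r^2*(-1) + r + r^5*(-5)
D) r^3 + r^4*(-5) + r^2*(-1) + r + r^5*(-5)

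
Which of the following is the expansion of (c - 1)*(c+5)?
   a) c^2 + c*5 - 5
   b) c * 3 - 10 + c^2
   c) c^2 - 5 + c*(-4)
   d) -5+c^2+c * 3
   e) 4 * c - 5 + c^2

Expanding (c - 1)*(c+5):
= 4 * c - 5 + c^2
e) 4 * c - 5 + c^2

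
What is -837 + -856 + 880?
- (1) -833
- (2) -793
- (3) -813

First: -837 + -856 = -1693
Then: -1693 + 880 = -813
3) -813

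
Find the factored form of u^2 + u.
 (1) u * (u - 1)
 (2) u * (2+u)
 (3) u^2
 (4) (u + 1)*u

We need to factor u^2 + u.
The factored form is (u + 1)*u.
4) (u + 1)*u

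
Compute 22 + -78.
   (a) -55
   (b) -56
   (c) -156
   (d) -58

22 + -78 = -56
b) -56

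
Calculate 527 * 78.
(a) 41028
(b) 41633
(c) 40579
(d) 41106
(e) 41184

527 * 78 = 41106
d) 41106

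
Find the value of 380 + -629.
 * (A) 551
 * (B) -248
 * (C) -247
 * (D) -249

380 + -629 = -249
D) -249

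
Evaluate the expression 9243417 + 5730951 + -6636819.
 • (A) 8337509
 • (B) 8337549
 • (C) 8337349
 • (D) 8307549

First: 9243417 + 5730951 = 14974368
Then: 14974368 + -6636819 = 8337549
B) 8337549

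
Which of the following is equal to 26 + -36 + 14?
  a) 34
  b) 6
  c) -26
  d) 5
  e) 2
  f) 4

First: 26 + -36 = -10
Then: -10 + 14 = 4
f) 4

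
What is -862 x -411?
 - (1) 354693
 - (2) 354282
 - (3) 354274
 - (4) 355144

-862 * -411 = 354282
2) 354282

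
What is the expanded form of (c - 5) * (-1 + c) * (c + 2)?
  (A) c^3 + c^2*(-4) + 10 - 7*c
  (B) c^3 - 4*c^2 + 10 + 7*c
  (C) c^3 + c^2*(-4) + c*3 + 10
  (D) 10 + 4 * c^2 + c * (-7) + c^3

Expanding (c - 5) * (-1 + c) * (c + 2):
= c^3 + c^2*(-4) + 10 - 7*c
A) c^3 + c^2*(-4) + 10 - 7*c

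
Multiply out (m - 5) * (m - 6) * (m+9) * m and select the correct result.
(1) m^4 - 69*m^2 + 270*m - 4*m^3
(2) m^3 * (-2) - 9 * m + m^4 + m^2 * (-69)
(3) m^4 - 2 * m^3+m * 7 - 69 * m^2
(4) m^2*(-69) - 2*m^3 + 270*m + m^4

Expanding (m - 5) * (m - 6) * (m+9) * m:
= m^2*(-69) - 2*m^3 + 270*m + m^4
4) m^2*(-69) - 2*m^3 + 270*m + m^4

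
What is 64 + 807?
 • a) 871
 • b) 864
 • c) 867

64 + 807 = 871
a) 871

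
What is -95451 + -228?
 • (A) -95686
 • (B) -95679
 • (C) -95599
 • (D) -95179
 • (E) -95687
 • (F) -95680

-95451 + -228 = -95679
B) -95679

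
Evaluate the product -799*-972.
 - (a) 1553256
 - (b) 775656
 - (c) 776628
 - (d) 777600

-799 * -972 = 776628
c) 776628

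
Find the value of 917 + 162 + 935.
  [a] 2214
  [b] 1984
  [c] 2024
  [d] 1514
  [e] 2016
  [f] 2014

First: 917 + 162 = 1079
Then: 1079 + 935 = 2014
f) 2014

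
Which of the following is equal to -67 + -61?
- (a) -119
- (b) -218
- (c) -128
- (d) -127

-67 + -61 = -128
c) -128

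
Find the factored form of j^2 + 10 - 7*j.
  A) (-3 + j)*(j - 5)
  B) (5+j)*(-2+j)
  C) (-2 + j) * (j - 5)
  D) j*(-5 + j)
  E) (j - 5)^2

We need to factor j^2 + 10 - 7*j.
The factored form is (-2 + j) * (j - 5).
C) (-2 + j) * (j - 5)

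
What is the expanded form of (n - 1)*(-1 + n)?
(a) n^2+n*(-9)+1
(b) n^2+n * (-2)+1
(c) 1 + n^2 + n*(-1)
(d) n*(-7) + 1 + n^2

Expanding (n - 1)*(-1 + n):
= n^2+n * (-2)+1
b) n^2+n * (-2)+1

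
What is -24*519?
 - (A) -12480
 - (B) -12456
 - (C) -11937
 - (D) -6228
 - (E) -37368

-24 * 519 = -12456
B) -12456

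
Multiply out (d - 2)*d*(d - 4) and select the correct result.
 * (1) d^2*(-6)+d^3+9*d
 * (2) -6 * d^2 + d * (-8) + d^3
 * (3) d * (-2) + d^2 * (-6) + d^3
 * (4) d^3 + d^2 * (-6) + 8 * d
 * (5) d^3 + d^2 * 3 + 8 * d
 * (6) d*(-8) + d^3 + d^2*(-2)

Expanding (d - 2)*d*(d - 4):
= d^3 + d^2 * (-6) + 8 * d
4) d^3 + d^2 * (-6) + 8 * d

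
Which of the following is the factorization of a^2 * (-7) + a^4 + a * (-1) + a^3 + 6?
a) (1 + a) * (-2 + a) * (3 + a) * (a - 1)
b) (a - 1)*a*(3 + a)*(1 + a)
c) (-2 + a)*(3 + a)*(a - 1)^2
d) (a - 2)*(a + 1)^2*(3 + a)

We need to factor a^2 * (-7) + a^4 + a * (-1) + a^3 + 6.
The factored form is (1 + a) * (-2 + a) * (3 + a) * (a - 1).
a) (1 + a) * (-2 + a) * (3 + a) * (a - 1)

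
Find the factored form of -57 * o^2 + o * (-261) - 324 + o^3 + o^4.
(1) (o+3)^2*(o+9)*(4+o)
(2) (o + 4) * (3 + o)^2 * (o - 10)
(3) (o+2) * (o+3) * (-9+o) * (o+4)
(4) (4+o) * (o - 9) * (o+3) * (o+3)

We need to factor -57 * o^2 + o * (-261) - 324 + o^3 + o^4.
The factored form is (4+o) * (o - 9) * (o+3) * (o+3).
4) (4+o) * (o - 9) * (o+3) * (o+3)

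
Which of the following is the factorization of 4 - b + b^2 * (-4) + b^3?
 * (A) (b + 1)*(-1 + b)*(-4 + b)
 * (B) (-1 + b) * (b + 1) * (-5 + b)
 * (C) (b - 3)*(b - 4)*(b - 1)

We need to factor 4 - b + b^2 * (-4) + b^3.
The factored form is (b + 1)*(-1 + b)*(-4 + b).
A) (b + 1)*(-1 + b)*(-4 + b)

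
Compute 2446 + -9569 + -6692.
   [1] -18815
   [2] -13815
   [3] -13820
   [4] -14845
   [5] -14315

First: 2446 + -9569 = -7123
Then: -7123 + -6692 = -13815
2) -13815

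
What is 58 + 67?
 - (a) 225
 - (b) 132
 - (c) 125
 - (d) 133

58 + 67 = 125
c) 125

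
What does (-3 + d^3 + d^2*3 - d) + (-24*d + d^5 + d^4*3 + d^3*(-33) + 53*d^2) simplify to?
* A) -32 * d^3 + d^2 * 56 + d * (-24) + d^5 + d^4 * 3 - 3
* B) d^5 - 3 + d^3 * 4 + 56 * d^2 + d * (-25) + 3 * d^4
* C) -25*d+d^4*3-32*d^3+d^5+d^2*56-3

Adding the polynomials and combining like terms:
(-3 + d^3 + d^2*3 - d) + (-24*d + d^5 + d^4*3 + d^3*(-33) + 53*d^2)
= -25*d+d^4*3-32*d^3+d^5+d^2*56-3
C) -25*d+d^4*3-32*d^3+d^5+d^2*56-3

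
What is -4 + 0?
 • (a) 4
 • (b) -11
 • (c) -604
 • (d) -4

-4 + 0 = -4
d) -4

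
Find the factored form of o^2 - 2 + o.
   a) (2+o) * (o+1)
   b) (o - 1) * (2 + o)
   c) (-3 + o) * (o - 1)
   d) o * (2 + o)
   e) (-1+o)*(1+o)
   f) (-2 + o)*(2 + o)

We need to factor o^2 - 2 + o.
The factored form is (o - 1) * (2 + o).
b) (o - 1) * (2 + o)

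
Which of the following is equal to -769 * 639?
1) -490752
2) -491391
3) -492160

-769 * 639 = -491391
2) -491391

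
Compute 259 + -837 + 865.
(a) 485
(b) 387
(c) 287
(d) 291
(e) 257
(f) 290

First: 259 + -837 = -578
Then: -578 + 865 = 287
c) 287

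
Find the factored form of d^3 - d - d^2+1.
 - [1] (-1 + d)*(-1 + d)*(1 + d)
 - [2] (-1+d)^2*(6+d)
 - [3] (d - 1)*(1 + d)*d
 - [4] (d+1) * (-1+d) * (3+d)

We need to factor d^3 - d - d^2+1.
The factored form is (-1 + d)*(-1 + d)*(1 + d).
1) (-1 + d)*(-1 + d)*(1 + d)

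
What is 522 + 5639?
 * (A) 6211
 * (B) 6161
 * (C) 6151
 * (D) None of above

522 + 5639 = 6161
B) 6161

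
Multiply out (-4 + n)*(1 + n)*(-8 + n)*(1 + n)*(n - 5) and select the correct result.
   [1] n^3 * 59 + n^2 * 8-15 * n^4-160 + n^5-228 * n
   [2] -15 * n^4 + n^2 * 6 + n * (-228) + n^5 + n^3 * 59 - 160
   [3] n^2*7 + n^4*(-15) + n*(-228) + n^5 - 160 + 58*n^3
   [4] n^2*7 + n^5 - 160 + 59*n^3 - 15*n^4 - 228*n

Expanding (-4 + n)*(1 + n)*(-8 + n)*(1 + n)*(n - 5):
= n^2*7 + n^5 - 160 + 59*n^3 - 15*n^4 - 228*n
4) n^2*7 + n^5 - 160 + 59*n^3 - 15*n^4 - 228*n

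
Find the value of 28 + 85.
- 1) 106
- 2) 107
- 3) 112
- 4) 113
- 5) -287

28 + 85 = 113
4) 113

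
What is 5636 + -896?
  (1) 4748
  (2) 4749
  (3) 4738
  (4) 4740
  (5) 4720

5636 + -896 = 4740
4) 4740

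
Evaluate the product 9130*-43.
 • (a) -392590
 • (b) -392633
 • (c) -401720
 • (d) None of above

9130 * -43 = -392590
a) -392590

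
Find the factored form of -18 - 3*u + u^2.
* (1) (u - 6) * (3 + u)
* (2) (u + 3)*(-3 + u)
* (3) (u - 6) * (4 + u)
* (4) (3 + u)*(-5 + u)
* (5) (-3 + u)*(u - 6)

We need to factor -18 - 3*u + u^2.
The factored form is (u - 6) * (3 + u).
1) (u - 6) * (3 + u)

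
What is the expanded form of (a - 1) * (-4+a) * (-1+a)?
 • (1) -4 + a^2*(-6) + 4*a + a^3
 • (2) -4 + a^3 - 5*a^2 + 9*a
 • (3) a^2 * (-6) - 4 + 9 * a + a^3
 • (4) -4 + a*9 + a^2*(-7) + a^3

Expanding (a - 1) * (-4+a) * (-1+a):
= a^2 * (-6) - 4 + 9 * a + a^3
3) a^2 * (-6) - 4 + 9 * a + a^3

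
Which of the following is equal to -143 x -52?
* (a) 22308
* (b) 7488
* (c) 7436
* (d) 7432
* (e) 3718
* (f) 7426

-143 * -52 = 7436
c) 7436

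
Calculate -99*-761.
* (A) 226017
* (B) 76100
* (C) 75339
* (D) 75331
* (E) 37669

-99 * -761 = 75339
C) 75339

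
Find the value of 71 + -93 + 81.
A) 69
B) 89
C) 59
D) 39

First: 71 + -93 = -22
Then: -22 + 81 = 59
C) 59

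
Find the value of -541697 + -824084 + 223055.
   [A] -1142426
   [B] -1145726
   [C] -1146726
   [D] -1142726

First: -541697 + -824084 = -1365781
Then: -1365781 + 223055 = -1142726
D) -1142726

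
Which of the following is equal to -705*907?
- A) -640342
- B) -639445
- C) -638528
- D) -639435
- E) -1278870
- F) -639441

-705 * 907 = -639435
D) -639435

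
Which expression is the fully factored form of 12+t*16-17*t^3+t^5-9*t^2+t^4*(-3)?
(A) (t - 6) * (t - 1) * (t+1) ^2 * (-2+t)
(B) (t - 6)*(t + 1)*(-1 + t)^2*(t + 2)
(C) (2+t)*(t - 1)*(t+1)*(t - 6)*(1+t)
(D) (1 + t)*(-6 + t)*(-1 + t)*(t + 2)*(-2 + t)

We need to factor 12+t*16-17*t^3+t^5-9*t^2+t^4*(-3).
The factored form is (2+t)*(t - 1)*(t+1)*(t - 6)*(1+t).
C) (2+t)*(t - 1)*(t+1)*(t - 6)*(1+t)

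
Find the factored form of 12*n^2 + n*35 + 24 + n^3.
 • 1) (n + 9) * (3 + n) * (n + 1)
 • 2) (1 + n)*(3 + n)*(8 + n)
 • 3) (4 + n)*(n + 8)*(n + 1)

We need to factor 12*n^2 + n*35 + 24 + n^3.
The factored form is (1 + n)*(3 + n)*(8 + n).
2) (1 + n)*(3 + n)*(8 + n)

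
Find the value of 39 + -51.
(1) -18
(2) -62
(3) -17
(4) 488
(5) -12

39 + -51 = -12
5) -12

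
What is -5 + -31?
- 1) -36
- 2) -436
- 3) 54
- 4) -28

-5 + -31 = -36
1) -36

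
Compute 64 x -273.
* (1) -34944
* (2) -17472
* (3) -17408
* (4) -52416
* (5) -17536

64 * -273 = -17472
2) -17472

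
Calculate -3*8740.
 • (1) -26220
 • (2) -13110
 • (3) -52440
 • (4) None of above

-3 * 8740 = -26220
1) -26220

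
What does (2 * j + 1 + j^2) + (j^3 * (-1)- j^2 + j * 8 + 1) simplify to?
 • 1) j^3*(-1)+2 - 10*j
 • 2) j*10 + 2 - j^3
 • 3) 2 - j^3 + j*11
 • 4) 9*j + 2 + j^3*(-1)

Adding the polynomials and combining like terms:
(2*j + 1 + j^2) + (j^3*(-1) - j^2 + j*8 + 1)
= j*10 + 2 - j^3
2) j*10 + 2 - j^3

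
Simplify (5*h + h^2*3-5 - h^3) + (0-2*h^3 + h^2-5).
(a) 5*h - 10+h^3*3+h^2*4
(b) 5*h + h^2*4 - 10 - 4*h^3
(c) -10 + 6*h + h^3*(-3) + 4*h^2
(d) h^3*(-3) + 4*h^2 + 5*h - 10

Adding the polynomials and combining like terms:
(5*h + h^2*3 - 5 - h^3) + (0 - 2*h^3 + h^2 - 5)
= h^3*(-3) + 4*h^2 + 5*h - 10
d) h^3*(-3) + 4*h^2 + 5*h - 10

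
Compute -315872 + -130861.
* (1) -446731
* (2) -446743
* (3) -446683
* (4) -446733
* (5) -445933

-315872 + -130861 = -446733
4) -446733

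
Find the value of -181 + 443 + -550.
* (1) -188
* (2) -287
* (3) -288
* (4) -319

First: -181 + 443 = 262
Then: 262 + -550 = -288
3) -288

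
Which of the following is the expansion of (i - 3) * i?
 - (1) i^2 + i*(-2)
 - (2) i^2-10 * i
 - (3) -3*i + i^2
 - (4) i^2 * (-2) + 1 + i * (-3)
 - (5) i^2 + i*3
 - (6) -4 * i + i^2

Expanding (i - 3) * i:
= -3*i + i^2
3) -3*i + i^2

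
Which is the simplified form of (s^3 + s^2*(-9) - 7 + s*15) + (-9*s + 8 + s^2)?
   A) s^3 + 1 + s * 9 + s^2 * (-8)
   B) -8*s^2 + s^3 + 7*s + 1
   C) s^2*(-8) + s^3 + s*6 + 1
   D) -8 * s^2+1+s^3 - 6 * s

Adding the polynomials and combining like terms:
(s^3 + s^2*(-9) - 7 + s*15) + (-9*s + 8 + s^2)
= s^2*(-8) + s^3 + s*6 + 1
C) s^2*(-8) + s^3 + s*6 + 1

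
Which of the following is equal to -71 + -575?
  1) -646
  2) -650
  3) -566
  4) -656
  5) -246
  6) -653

-71 + -575 = -646
1) -646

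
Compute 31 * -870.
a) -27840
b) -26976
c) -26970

31 * -870 = -26970
c) -26970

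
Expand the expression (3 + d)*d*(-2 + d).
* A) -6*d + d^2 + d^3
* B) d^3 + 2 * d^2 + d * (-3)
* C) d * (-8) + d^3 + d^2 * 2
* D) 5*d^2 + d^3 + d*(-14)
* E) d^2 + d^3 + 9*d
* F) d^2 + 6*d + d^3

Expanding (3 + d)*d*(-2 + d):
= -6*d + d^2 + d^3
A) -6*d + d^2 + d^3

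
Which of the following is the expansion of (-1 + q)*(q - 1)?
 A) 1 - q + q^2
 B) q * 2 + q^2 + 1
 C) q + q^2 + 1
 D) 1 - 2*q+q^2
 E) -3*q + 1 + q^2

Expanding (-1 + q)*(q - 1):
= 1 - 2*q+q^2
D) 1 - 2*q+q^2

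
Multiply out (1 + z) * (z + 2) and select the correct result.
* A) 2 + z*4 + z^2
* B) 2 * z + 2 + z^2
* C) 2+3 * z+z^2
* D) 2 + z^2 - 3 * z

Expanding (1 + z) * (z + 2):
= 2+3 * z+z^2
C) 2+3 * z+z^2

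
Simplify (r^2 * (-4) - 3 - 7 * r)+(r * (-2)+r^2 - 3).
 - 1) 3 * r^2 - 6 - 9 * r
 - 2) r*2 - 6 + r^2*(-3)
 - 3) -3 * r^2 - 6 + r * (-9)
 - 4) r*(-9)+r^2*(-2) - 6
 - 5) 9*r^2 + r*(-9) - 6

Adding the polynomials and combining like terms:
(r^2*(-4) - 3 - 7*r) + (r*(-2) + r^2 - 3)
= -3 * r^2 - 6 + r * (-9)
3) -3 * r^2 - 6 + r * (-9)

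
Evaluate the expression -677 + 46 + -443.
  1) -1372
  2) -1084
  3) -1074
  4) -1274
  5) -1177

First: -677 + 46 = -631
Then: -631 + -443 = -1074
3) -1074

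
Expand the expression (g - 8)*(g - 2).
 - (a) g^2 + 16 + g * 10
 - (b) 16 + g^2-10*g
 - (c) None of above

Expanding (g - 8)*(g - 2):
= 16 + g^2-10*g
b) 16 + g^2-10*g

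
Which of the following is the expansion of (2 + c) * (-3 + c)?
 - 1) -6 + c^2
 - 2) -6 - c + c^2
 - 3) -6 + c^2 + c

Expanding (2 + c) * (-3 + c):
= -6 - c + c^2
2) -6 - c + c^2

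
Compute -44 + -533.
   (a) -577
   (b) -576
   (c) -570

-44 + -533 = -577
a) -577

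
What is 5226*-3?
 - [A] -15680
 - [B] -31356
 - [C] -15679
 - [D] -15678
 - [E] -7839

5226 * -3 = -15678
D) -15678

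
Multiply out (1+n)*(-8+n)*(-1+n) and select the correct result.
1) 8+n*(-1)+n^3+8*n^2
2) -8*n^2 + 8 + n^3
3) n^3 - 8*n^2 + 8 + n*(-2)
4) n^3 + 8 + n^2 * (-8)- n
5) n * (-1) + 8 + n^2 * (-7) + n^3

Expanding (1+n)*(-8+n)*(-1+n):
= n^3 + 8 + n^2 * (-8)- n
4) n^3 + 8 + n^2 * (-8)- n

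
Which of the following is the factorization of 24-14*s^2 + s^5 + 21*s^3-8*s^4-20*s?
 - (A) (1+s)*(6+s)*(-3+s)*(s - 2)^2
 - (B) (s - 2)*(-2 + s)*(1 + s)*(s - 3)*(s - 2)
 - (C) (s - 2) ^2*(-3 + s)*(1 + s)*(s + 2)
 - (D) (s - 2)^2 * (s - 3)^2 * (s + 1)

We need to factor 24-14*s^2 + s^5 + 21*s^3-8*s^4-20*s.
The factored form is (s - 2)*(-2 + s)*(1 + s)*(s - 3)*(s - 2).
B) (s - 2)*(-2 + s)*(1 + s)*(s - 3)*(s - 2)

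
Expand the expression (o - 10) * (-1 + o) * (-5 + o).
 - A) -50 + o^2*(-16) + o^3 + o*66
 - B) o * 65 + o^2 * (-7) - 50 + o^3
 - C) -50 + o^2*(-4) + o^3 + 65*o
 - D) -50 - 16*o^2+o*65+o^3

Expanding (o - 10) * (-1 + o) * (-5 + o):
= -50 - 16*o^2+o*65+o^3
D) -50 - 16*o^2+o*65+o^3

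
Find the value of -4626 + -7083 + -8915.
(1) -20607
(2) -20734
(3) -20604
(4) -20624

First: -4626 + -7083 = -11709
Then: -11709 + -8915 = -20624
4) -20624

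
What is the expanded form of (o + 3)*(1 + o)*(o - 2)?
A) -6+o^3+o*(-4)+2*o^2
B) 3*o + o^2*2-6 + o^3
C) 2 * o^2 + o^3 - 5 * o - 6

Expanding (o + 3)*(1 + o)*(o - 2):
= 2 * o^2 + o^3 - 5 * o - 6
C) 2 * o^2 + o^3 - 5 * o - 6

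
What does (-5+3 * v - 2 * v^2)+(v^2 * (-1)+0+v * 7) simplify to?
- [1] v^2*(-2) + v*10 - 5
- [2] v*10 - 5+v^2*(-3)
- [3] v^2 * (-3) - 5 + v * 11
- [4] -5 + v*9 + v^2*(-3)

Adding the polynomials and combining like terms:
(-5 + 3*v - 2*v^2) + (v^2*(-1) + 0 + v*7)
= v*10 - 5+v^2*(-3)
2) v*10 - 5+v^2*(-3)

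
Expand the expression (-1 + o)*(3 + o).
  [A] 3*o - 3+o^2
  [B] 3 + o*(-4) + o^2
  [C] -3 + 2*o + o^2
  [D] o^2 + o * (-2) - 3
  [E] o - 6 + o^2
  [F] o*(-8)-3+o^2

Expanding (-1 + o)*(3 + o):
= -3 + 2*o + o^2
C) -3 + 2*o + o^2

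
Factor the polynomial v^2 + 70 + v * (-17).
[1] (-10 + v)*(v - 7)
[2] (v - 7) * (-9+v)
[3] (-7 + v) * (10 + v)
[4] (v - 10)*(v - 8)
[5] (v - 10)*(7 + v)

We need to factor v^2 + 70 + v * (-17).
The factored form is (-10 + v)*(v - 7).
1) (-10 + v)*(v - 7)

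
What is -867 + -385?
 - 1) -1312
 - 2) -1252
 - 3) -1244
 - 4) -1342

-867 + -385 = -1252
2) -1252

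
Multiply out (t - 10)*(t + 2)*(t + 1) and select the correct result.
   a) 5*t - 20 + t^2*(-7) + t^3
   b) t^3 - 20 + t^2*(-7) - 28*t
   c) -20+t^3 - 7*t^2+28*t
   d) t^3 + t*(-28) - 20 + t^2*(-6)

Expanding (t - 10)*(t + 2)*(t + 1):
= t^3 - 20 + t^2*(-7) - 28*t
b) t^3 - 20 + t^2*(-7) - 28*t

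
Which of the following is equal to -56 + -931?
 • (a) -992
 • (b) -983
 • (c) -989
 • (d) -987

-56 + -931 = -987
d) -987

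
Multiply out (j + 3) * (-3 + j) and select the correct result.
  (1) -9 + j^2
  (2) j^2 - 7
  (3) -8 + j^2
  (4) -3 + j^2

Expanding (j + 3) * (-3 + j):
= -9 + j^2
1) -9 + j^2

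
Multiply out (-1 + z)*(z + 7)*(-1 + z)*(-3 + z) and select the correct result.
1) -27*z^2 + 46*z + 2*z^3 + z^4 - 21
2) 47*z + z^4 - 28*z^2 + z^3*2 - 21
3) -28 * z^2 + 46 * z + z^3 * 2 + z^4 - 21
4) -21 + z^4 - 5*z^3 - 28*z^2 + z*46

Expanding (-1 + z)*(z + 7)*(-1 + z)*(-3 + z):
= -28 * z^2 + 46 * z + z^3 * 2 + z^4 - 21
3) -28 * z^2 + 46 * z + z^3 * 2 + z^4 - 21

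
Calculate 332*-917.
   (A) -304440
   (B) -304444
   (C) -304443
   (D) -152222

332 * -917 = -304444
B) -304444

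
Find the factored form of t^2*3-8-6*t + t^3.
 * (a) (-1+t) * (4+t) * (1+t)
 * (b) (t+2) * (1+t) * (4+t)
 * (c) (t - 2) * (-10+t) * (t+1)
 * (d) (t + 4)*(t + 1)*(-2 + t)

We need to factor t^2*3-8-6*t + t^3.
The factored form is (t + 4)*(t + 1)*(-2 + t).
d) (t + 4)*(t + 1)*(-2 + t)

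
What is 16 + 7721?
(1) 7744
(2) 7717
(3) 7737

16 + 7721 = 7737
3) 7737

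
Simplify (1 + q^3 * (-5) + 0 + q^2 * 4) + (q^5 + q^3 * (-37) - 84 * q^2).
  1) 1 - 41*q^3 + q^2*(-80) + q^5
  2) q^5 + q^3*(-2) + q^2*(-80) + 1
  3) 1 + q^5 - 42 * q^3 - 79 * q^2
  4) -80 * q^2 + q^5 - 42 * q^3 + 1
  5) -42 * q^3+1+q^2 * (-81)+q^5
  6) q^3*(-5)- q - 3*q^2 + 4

Adding the polynomials and combining like terms:
(1 + q^3*(-5) + 0 + q^2*4) + (q^5 + q^3*(-37) - 84*q^2)
= -80 * q^2 + q^5 - 42 * q^3 + 1
4) -80 * q^2 + q^5 - 42 * q^3 + 1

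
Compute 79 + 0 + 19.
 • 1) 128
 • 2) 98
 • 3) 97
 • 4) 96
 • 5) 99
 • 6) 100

First: 79 + 0 = 79
Then: 79 + 19 = 98
2) 98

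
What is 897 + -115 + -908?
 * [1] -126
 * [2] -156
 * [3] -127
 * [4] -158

First: 897 + -115 = 782
Then: 782 + -908 = -126
1) -126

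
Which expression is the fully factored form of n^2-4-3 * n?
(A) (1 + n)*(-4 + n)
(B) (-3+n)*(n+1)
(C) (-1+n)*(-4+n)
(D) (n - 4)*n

We need to factor n^2-4-3 * n.
The factored form is (1 + n)*(-4 + n).
A) (1 + n)*(-4 + n)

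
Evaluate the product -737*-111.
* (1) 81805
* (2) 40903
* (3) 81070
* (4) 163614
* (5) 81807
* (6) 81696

-737 * -111 = 81807
5) 81807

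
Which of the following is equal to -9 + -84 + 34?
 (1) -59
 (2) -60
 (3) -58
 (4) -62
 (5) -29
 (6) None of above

First: -9 + -84 = -93
Then: -93 + 34 = -59
1) -59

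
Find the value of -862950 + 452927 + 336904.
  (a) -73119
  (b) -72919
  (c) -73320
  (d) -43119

First: -862950 + 452927 = -410023
Then: -410023 + 336904 = -73119
a) -73119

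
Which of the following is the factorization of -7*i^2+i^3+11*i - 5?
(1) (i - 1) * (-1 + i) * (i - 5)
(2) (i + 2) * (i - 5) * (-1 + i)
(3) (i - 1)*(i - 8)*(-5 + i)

We need to factor -7*i^2+i^3+11*i - 5.
The factored form is (i - 1) * (-1 + i) * (i - 5).
1) (i - 1) * (-1 + i) * (i - 5)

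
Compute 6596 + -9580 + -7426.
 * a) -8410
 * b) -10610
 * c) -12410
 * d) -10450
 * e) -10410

First: 6596 + -9580 = -2984
Then: -2984 + -7426 = -10410
e) -10410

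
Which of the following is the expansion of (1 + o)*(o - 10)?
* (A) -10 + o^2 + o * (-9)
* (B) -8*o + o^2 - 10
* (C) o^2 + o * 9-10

Expanding (1 + o)*(o - 10):
= -10 + o^2 + o * (-9)
A) -10 + o^2 + o * (-9)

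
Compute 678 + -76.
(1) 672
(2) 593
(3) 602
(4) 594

678 + -76 = 602
3) 602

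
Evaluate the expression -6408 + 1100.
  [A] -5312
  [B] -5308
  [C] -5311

-6408 + 1100 = -5308
B) -5308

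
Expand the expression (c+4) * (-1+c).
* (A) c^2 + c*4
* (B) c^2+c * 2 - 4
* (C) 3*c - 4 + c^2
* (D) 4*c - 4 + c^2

Expanding (c+4) * (-1+c):
= 3*c - 4 + c^2
C) 3*c - 4 + c^2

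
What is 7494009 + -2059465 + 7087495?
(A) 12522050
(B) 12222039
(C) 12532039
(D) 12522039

First: 7494009 + -2059465 = 5434544
Then: 5434544 + 7087495 = 12522039
D) 12522039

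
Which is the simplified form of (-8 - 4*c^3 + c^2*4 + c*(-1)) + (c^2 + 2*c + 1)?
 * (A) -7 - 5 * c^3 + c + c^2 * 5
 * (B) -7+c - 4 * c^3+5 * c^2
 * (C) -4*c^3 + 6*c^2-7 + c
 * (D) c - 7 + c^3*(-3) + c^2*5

Adding the polynomials and combining like terms:
(-8 - 4*c^3 + c^2*4 + c*(-1)) + (c^2 + 2*c + 1)
= -7+c - 4 * c^3+5 * c^2
B) -7+c - 4 * c^3+5 * c^2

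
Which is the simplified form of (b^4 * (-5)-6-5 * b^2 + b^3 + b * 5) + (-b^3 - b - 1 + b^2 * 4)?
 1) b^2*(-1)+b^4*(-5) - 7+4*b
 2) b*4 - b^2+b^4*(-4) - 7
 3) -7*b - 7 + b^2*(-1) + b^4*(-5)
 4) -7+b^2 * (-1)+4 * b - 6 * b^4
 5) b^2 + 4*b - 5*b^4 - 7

Adding the polynomials and combining like terms:
(b^4*(-5) - 6 - 5*b^2 + b^3 + b*5) + (-b^3 - b - 1 + b^2*4)
= b^2*(-1)+b^4*(-5) - 7+4*b
1) b^2*(-1)+b^4*(-5) - 7+4*b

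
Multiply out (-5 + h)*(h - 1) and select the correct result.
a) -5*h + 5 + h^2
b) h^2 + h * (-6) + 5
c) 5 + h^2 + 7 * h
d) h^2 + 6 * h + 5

Expanding (-5 + h)*(h - 1):
= h^2 + h * (-6) + 5
b) h^2 + h * (-6) + 5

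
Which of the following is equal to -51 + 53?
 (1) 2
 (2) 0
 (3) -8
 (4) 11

-51 + 53 = 2
1) 2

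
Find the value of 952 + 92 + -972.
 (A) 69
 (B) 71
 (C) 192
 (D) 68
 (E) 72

First: 952 + 92 = 1044
Then: 1044 + -972 = 72
E) 72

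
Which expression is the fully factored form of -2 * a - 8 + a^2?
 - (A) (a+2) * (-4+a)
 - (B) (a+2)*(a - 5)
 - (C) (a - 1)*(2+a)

We need to factor -2 * a - 8 + a^2.
The factored form is (a+2) * (-4+a).
A) (a+2) * (-4+a)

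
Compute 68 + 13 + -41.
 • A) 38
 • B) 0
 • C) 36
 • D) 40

First: 68 + 13 = 81
Then: 81 + -41 = 40
D) 40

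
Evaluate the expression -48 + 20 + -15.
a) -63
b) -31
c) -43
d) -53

First: -48 + 20 = -28
Then: -28 + -15 = -43
c) -43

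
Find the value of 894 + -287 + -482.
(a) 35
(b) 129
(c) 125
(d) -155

First: 894 + -287 = 607
Then: 607 + -482 = 125
c) 125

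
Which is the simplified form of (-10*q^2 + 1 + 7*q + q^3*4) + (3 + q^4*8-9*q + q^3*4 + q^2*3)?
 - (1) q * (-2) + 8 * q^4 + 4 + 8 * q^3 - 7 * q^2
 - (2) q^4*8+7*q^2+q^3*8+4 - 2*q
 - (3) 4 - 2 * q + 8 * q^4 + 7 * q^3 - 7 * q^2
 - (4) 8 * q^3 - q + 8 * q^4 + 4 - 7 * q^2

Adding the polynomials and combining like terms:
(-10*q^2 + 1 + 7*q + q^3*4) + (3 + q^4*8 - 9*q + q^3*4 + q^2*3)
= q * (-2) + 8 * q^4 + 4 + 8 * q^3 - 7 * q^2
1) q * (-2) + 8 * q^4 + 4 + 8 * q^3 - 7 * q^2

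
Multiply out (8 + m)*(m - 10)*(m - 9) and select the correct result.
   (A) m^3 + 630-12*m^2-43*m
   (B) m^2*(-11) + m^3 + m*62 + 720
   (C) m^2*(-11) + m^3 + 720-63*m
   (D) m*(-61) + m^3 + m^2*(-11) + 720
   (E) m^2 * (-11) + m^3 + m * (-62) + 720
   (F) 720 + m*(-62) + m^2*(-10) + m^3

Expanding (8 + m)*(m - 10)*(m - 9):
= m^2 * (-11) + m^3 + m * (-62) + 720
E) m^2 * (-11) + m^3 + m * (-62) + 720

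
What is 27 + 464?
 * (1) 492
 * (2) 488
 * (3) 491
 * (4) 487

27 + 464 = 491
3) 491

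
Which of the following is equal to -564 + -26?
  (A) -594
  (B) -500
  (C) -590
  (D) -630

-564 + -26 = -590
C) -590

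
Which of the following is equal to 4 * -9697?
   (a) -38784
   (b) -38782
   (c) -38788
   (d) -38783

4 * -9697 = -38788
c) -38788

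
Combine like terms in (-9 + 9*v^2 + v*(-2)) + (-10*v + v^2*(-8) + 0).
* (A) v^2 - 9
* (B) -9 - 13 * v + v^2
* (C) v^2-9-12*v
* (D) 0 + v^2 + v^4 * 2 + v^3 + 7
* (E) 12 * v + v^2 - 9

Adding the polynomials and combining like terms:
(-9 + 9*v^2 + v*(-2)) + (-10*v + v^2*(-8) + 0)
= v^2-9-12*v
C) v^2-9-12*v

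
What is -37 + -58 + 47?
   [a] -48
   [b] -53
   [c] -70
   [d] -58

First: -37 + -58 = -95
Then: -95 + 47 = -48
a) -48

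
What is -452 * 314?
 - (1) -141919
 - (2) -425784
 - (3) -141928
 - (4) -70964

-452 * 314 = -141928
3) -141928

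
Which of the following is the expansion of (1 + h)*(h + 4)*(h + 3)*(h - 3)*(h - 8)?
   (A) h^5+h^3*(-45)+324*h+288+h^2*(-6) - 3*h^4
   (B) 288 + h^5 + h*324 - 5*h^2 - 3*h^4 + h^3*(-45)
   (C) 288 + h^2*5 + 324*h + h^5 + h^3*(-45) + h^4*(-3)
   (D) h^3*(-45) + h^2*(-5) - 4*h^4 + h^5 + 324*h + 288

Expanding (1 + h)*(h + 4)*(h + 3)*(h - 3)*(h - 8):
= 288 + h^5 + h*324 - 5*h^2 - 3*h^4 + h^3*(-45)
B) 288 + h^5 + h*324 - 5*h^2 - 3*h^4 + h^3*(-45)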